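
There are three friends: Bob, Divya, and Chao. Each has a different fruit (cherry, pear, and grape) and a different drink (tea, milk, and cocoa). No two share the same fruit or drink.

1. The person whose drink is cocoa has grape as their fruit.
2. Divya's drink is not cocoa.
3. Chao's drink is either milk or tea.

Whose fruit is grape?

Bob

With clues 1–2, Divya is impossible for the one with fruit grape.
With clues 1–3, Chao is impossible for the one with fruit grape.
That leaves Bob.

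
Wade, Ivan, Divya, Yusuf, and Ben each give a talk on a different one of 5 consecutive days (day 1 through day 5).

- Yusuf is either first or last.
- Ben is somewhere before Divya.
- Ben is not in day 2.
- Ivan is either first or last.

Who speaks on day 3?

With clue 1, Yusuf is ruled out for day 3.
With clues 1–4, Divya, Ivan, and Wade are ruled out for day 3.
So day 3 is Ben.

Ben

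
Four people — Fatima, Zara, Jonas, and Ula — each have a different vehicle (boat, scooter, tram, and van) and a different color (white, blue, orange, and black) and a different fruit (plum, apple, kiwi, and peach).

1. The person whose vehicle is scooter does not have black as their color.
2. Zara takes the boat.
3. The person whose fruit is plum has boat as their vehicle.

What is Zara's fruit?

plum

With clues 1–3, apple, kiwi, and peach are impossible for Zara's fruit.
That leaves plum.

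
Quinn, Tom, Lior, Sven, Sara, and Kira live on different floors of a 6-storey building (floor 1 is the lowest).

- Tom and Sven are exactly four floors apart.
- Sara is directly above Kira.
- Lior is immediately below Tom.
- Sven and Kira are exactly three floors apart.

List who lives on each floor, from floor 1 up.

Lior, Tom, Kira, Sara, Quinn, Sven

From clue 1: Tom is in {1,2,5,6}.
From clues 1–2: Sara is in {3,4,5}.
From clues 1–3: Tom is in {2,5,6}.
From clues 1–4: Lior → floor 1, Tom → floor 2, Kira → floor 3, Sara → floor 4, Quinn → floor 5, Sven → floor 6.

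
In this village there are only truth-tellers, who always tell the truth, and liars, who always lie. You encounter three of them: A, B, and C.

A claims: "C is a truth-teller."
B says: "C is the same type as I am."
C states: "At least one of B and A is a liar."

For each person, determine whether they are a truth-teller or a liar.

A: truth-teller, B: liar, C: truth-teller

Consider A. Suppose A is a liar.
Then no assignment of the remaining roles makes every statement match its speaker's type — contradiction.
So A is a truth-teller.
Consider B. Suppose B is a truth-teller.
Then no assignment of the remaining roles makes every statement match its speaker's type — contradiction.
So B is a liar.
With that fixed, C's statement is true, so C is a truth-teller.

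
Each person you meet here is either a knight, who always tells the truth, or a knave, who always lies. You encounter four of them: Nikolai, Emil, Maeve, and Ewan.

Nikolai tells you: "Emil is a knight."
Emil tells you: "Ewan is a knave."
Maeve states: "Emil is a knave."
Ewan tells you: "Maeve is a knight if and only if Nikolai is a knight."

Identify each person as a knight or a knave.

Nikolai: knight, Emil: knight, Maeve: knave, Ewan: knave

Consider Nikolai. Suppose Nikolai is a knave.
Then no assignment of the remaining roles makes every statement match its speaker's type — contradiction.
So Nikolai is a knight.
Consider Emil. Suppose Emil is a knave.
Then Nikolai's statement comes out false, contradicting Nikolai being a knight.
So Emil is a knight.
With that fixed, Maeve's statement is false, so Maeve is a knave.
With that fixed, Ewan's statement is false, so Ewan is a knave.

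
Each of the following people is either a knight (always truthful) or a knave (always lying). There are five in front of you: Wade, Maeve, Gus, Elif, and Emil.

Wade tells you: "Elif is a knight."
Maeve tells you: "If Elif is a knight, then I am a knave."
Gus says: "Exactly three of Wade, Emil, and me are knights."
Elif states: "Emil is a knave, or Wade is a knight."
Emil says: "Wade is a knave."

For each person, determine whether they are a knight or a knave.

Consider Wade. Suppose Wade is a knight.
Then no assignment of the remaining roles makes every statement match its speaker's type — contradiction.
So Wade is a knave.
With that fixed, Gus's statement is false, so Gus is a knave.
With that fixed, Emil's statement is true, so Emil is a knight.
With that fixed, Elif's statement is false, so Elif is a knave.
With that fixed, Maeve's statement is true, so Maeve is a knight.

Wade: knave, Maeve: knight, Gus: knave, Elif: knave, Emil: knight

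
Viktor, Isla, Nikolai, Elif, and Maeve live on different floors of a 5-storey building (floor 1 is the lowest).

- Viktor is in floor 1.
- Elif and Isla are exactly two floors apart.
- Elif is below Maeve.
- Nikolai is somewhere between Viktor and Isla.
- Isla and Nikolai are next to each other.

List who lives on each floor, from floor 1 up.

From clue 1: Viktor → floor 1.
From clues 1–2: Isla is in {2,3,4,5}.
From clues 1–3: Isla is in {2,4,5}.
From clues 1–4: Isla is in {4,5}.
From clues 1–5: Elif → floor 2, Nikolai → floor 3, Isla → floor 4, Maeve → floor 5.

Viktor, Elif, Nikolai, Isla, Maeve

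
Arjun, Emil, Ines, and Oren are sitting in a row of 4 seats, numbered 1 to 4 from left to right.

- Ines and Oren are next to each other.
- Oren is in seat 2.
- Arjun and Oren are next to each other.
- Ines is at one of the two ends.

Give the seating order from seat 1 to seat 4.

From clues 1–2: Oren → seat 2.
From clues 1–3: Emil → seat 4.
From clues 1–4: Ines → seat 1, Arjun → seat 3.

Ines, Oren, Arjun, Emil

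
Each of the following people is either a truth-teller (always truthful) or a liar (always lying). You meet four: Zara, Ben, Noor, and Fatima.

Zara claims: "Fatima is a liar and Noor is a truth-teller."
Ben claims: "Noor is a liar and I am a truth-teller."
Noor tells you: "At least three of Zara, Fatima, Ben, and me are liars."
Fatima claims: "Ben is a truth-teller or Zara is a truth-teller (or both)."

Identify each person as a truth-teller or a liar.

Zara: liar, Ben: truth-teller, Noor: liar, Fatima: truth-teller

Consider Zara. Suppose Zara is a truth-teller.
Then no assignment of the remaining roles makes every statement match its speaker's type — contradiction.
So Zara is a liar.
Consider Ben. Suppose Ben is a liar.
Then no assignment of the remaining roles makes every statement match its speaker's type — contradiction.
So Ben is a truth-teller.
With that fixed, Fatima's statement is true, so Fatima is a truth-teller.
With that fixed, Noor's statement is false, so Noor is a liar.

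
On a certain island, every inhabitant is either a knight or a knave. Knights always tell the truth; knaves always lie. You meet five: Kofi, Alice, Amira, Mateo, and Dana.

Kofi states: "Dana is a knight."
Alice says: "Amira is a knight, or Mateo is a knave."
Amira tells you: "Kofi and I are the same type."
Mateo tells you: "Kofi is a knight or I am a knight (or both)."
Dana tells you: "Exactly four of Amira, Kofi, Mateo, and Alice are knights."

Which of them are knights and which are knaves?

Consider Kofi. Suppose Kofi is a knave.
Then whichever role Amira has, Amira's statement has the wrong truth value — contradiction.
So Kofi is a knight.
With that fixed, Mateo's statement is true, so Mateo is a knight.
Consider Alice. Suppose Alice is a knave.
Then no assignment of the remaining roles makes every statement match its speaker's type — contradiction.
So Alice is a knight.
Consider Amira. Suppose Amira is a knave.
Then Alice's statement comes out false, contradicting Alice being a knight.
So Amira is a knight.
With that fixed, Dana's statement is true, so Dana is a knight.

Kofi: knight, Alice: knight, Amira: knight, Mateo: knight, Dana: knight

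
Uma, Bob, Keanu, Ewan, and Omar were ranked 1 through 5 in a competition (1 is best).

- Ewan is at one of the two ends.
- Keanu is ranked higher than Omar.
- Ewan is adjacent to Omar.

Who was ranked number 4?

With clue 1, Ewan is ruled out for rank 4.
With clues 1–3, Bob, Keanu, and Uma are ruled out for rank 4.
So rank 4 is Omar.

Omar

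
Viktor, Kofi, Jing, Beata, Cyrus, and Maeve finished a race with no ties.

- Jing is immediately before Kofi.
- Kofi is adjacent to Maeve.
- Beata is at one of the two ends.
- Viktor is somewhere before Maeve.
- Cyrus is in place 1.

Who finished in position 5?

Maeve

With clues 1–2, Jing is ruled out for place 5.
With clues 1–3, Beata is ruled out for place 5.
With clues 1–4, Viktor is ruled out for place 5.
With clues 1–5, Cyrus and Kofi are ruled out for place 5.
So place 5 is Maeve.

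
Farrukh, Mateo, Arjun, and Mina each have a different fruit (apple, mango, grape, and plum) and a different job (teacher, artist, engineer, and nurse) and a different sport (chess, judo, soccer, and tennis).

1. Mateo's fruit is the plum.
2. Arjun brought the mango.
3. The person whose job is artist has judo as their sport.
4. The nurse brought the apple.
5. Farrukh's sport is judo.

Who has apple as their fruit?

Clue 1 rules out Mateo for the one with fruit apple.
With clues 1–2, Arjun is impossible for the one with fruit apple.
With clues 1–5, Farrukh is impossible for the one with fruit apple.
That leaves Mina.

Mina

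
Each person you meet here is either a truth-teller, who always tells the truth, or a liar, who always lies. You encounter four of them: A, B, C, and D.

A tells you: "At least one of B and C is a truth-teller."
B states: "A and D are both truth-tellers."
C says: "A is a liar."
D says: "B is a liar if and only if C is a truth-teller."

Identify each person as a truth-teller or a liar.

A: truth-teller, B: truth-teller, C: liar, D: truth-teller

Consider A. Suppose A is a liar.
Then no assignment of the remaining roles makes every statement match its speaker's type — contradiction.
So A is a truth-teller.
With that fixed, C's statement is false, so C is a liar.
Consider B. Suppose B is a liar.
Then A's statement comes out false, contradicting A being a truth-teller.
So B is a truth-teller.
With that fixed, D's statement is true, so D is a truth-teller.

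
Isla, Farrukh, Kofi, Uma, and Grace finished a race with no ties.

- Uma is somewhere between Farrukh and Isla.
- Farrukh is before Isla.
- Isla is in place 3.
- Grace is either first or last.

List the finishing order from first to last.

Farrukh, Uma, Isla, Kofi, Grace

From clue 1: Uma is in {2,3,4}.
From clues 1–2: Isla is in {3,4,5}.
From clues 1–3: Farrukh → place 1, Uma → place 2, Isla → place 3.
From clues 1–4: Kofi → place 4, Grace → place 5.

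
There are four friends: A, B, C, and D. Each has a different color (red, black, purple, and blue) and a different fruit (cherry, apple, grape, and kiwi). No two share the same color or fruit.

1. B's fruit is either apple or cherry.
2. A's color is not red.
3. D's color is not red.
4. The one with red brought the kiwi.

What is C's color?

With clues 1–4, black, blue, and purple are impossible for C's color.
That leaves red.

red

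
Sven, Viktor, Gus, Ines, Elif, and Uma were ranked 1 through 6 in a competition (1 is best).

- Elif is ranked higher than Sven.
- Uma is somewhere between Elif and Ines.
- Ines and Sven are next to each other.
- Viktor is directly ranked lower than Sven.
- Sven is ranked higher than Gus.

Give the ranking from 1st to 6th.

From clue 1: Sven is in {2,3,4,5,6}.
From clues 1–2: Uma is in {2,3,4,5}.
From clues 1–3: Elif is in {1,2,3}.
From clues 1–4: Sven is in {4,5}.
From clues 1–5: Elif → rank 1, Uma → rank 2, Ines → rank 3, Sven → rank 4, Viktor → rank 5, Gus → rank 6.

Elif, Uma, Ines, Sven, Viktor, Gus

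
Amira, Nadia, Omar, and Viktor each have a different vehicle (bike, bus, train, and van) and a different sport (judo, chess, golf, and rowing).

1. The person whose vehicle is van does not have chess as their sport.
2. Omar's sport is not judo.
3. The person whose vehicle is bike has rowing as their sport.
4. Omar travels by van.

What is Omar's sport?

With clues 1–2, judo is impossible for Omar's sport.
With clues 1–4, chess and rowing are impossible for Omar's sport.
That leaves golf.

golf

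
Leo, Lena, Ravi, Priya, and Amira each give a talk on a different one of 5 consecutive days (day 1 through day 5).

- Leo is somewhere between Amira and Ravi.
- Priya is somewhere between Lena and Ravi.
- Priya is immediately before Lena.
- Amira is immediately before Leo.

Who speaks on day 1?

Amira

With clue 1, Leo is ruled out for day 1.
With clues 1–2, Priya is ruled out for day 1.
With clues 1–3, Lena is ruled out for day 1.
With clues 1–4, Ravi is ruled out for day 1.
So day 1 is Amira.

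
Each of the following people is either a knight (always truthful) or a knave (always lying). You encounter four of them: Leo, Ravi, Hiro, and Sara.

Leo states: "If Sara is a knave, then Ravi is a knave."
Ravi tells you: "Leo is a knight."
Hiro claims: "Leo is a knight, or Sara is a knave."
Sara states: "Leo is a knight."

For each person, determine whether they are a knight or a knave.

Leo: knight, Ravi: knight, Hiro: knight, Sara: knight

Consider Leo. Suppose Leo is a knave.
Then no assignment of the remaining roles makes every statement match its speaker's type — contradiction.
So Leo is a knight.
With that fixed, Ravi's statement is true, so Ravi is a knight.
With that fixed, Hiro's statement is true, so Hiro is a knight.
With that fixed, Sara's statement is true, so Sara is a knight.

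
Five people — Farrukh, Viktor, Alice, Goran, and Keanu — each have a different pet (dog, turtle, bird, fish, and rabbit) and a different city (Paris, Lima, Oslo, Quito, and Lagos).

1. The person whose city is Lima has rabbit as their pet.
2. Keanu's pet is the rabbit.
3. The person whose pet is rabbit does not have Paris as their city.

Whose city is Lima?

Keanu

With clues 1–2, Alice, Farrukh, Goran, and Viktor are impossible for the one with city Lima.
That leaves Keanu.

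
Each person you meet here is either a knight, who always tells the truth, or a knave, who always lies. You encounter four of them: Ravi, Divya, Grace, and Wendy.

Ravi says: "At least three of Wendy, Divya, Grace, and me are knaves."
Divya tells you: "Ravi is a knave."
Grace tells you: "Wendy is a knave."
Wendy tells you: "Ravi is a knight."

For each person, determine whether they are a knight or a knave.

Consider Ravi. Suppose Ravi is a knight.
Then no assignment of the remaining roles makes every statement match its speaker's type — contradiction.
So Ravi is a knave.
With that fixed, Divya's statement is true, so Divya is a knight.
With that fixed, Wendy's statement is false, so Wendy is a knave.
With that fixed, Grace's statement is true, so Grace is a knight.

Ravi: knave, Divya: knight, Grace: knight, Wendy: knave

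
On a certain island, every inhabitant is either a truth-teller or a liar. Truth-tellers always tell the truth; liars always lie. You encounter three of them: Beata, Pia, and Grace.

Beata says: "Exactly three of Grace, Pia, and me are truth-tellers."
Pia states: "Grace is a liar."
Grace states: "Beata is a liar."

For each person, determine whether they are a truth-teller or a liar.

Beata: liar, Pia: liar, Grace: truth-teller

Consider Beata. Suppose Beata is a truth-teller.
Then no assignment of the remaining roles makes every statement match its speaker's type — contradiction.
So Beata is a liar.
With that fixed, Grace's statement is true, so Grace is a truth-teller.
With that fixed, Pia's statement is false, so Pia is a liar.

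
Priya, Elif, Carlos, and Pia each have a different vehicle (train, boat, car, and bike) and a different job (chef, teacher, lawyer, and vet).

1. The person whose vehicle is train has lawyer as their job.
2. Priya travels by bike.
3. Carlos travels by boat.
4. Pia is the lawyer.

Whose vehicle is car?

Elif

With clues 1–2, Priya is impossible for the one with vehicle car.
With clues 1–3, Carlos is impossible for the one with vehicle car.
With clues 1–4, Pia is impossible for the one with vehicle car.
That leaves Elif.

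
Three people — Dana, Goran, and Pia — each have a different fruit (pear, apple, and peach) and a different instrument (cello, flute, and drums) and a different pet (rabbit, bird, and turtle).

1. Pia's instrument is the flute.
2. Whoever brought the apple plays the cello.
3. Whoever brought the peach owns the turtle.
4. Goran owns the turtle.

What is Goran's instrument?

drums

Clue 1 rules out flute for Goran's instrument.
With clues 1–4, cello is impossible for Goran's instrument.
That leaves drums.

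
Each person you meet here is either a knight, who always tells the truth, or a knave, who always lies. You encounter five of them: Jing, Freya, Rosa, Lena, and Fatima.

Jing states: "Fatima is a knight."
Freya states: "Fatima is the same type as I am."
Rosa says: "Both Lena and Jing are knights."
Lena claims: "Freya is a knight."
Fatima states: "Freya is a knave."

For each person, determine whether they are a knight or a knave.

Jing: knight, Freya: knave, Rosa: knave, Lena: knave, Fatima: knight

Consider Jing. Suppose Jing is a knave.
Then no assignment of the remaining roles makes every statement match its speaker's type — contradiction.
So Jing is a knight.
Consider Freya. Suppose Freya is a knight.
Then no assignment of the remaining roles makes every statement match its speaker's type — contradiction.
So Freya is a knave.
With that fixed, Lena's statement is false, so Lena is a knave.
With that fixed, Fatima's statement is true, so Fatima is a knight.
With that fixed, Rosa's statement is false, so Rosa is a knave.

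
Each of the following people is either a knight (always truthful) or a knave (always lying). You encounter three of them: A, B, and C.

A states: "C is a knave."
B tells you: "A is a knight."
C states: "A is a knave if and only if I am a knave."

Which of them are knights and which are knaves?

A: knight, B: knight, C: knave

Consider A. Suppose A is a knave.
Then whichever role C has, C's statement has the wrong truth value — contradiction.
So A is a knight.
With that fixed, B's statement is true, so B is a knight.
Consider C. Suppose C is a knight.
Then A's statement comes out false, contradicting A being a knight.
So C is a knave.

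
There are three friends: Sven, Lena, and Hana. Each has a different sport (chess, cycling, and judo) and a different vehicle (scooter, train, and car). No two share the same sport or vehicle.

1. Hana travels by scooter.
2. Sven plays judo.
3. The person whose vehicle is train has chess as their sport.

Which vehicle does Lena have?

train

Clue 1 rules out scooter for Lena's vehicle.
With clues 1–3, car is impossible for Lena's vehicle.
That leaves train.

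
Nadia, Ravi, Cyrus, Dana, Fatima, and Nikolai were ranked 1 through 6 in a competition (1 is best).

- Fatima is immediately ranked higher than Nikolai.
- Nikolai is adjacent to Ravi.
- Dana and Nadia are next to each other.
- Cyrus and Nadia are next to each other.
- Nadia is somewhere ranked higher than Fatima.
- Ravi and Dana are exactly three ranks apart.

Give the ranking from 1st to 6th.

Cyrus, Nadia, Dana, Fatima, Nikolai, Ravi

From clue 1: Fatima is in {1,2,3,4,5}.
From clues 1–2: Ravi is in {3,4,5,6}.
From clues 1–4: Nadia is in {2,5}.
From clues 1–5: Nadia → rank 2, Fatima → rank 4, Nikolai → rank 5, Ravi → rank 6.
From clues 1–6: Cyrus → rank 1, Dana → rank 3.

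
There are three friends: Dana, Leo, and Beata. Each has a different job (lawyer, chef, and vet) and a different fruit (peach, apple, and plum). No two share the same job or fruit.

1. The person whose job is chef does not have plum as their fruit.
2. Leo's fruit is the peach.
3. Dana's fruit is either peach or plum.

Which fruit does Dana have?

plum

With clues 1–2, peach is impossible for Dana's fruit.
With clues 1–3, apple is impossible for Dana's fruit.
That leaves plum.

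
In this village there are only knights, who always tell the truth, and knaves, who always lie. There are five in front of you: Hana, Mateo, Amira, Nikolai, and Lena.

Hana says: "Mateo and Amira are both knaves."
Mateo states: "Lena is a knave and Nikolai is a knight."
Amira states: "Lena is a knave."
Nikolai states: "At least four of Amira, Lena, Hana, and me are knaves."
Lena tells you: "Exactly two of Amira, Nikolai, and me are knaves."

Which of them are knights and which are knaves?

Hana: knight, Mateo: knave, Amira: knave, Nikolai: knave, Lena: knight

Consider Hana. Suppose Hana is a knave.
Then no assignment of the remaining roles makes every statement match its speaker's type — contradiction.
So Hana is a knight.
With that fixed, Nikolai's statement is false, so Nikolai is a knave.
With that fixed, Mateo's statement is false, so Mateo is a knave.
Consider Amira. Suppose Amira is a knight.
Then Hana's statement comes out false, contradicting Hana being a knight.
So Amira is a knave.
Consider Lena. Suppose Lena is a knave.
Then Amira's statement comes out true, contradicting Amira being a knave.
So Lena is a knight.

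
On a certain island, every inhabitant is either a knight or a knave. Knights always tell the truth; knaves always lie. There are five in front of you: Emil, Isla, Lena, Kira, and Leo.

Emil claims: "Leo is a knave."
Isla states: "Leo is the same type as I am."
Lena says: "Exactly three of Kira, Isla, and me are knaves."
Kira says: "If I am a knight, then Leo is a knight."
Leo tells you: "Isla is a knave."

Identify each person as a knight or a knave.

Consider Emil. Suppose Emil is a knight.
Then no assignment of the remaining roles makes every statement match its speaker's type — contradiction.
So Emil is a knave.
Consider Isla. Suppose Isla is a knight.
Then no assignment of the remaining roles makes every statement match its speaker's type — contradiction.
So Isla is a knave.
With that fixed, Leo's statement is true, so Leo is a knight.
With that fixed, Kira's statement is true, so Kira is a knight.
With that fixed, Lena's statement is false, so Lena is a knave.

Emil: knave, Isla: knave, Lena: knave, Kira: knight, Leo: knight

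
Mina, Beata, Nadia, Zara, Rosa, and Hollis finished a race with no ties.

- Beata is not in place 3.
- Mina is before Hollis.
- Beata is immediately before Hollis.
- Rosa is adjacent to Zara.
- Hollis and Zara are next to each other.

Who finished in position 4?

Zara

With clues 1–3, Hollis is ruled out for place 4.
With clues 1–5, Beata, Mina, Nadia, and Rosa are ruled out for place 4.
So place 4 is Zara.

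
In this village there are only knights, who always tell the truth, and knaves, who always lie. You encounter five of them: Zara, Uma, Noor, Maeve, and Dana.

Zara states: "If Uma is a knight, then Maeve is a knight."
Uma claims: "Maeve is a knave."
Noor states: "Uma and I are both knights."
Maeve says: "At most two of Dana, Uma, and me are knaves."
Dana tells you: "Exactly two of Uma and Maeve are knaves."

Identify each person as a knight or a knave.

Consider Zara. Suppose Zara is a knave.
Then no assignment of the remaining roles makes every statement match its speaker's type — contradiction.
So Zara is a knight.
Consider Uma. Suppose Uma is a knight.
Then no assignment of the remaining roles makes every statement match its speaker's type — contradiction.
So Uma is a knave.
With that fixed, Noor's statement is false, so Noor is a knave.
Consider Maeve. Suppose Maeve is a knave.
Then Uma's statement comes out true, contradicting Uma being a knave.
So Maeve is a knight.
With that fixed, Dana's statement is false, so Dana is a knave.

Zara: knight, Uma: knave, Noor: knave, Maeve: knight, Dana: knave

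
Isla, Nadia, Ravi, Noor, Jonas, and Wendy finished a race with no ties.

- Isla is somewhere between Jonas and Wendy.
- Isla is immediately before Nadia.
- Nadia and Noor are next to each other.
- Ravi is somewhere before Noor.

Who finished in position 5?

Noor

With clues 1–2, Isla is ruled out for place 5.
With clues 1–3, Nadia is ruled out for place 5.
With clues 1–4, Jonas, Ravi, and Wendy are ruled out for place 5.
So place 5 is Noor.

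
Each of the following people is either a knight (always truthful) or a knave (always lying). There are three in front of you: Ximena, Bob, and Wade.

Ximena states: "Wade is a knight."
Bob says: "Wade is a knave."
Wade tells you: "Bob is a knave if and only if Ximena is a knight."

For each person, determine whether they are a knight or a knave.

Ximena: knight, Bob: knave, Wade: knight

Consider Ximena. Suppose Ximena is a knave.
Then no assignment of the remaining roles makes every statement match its speaker's type — contradiction.
So Ximena is a knight.
Consider Bob. Suppose Bob is a knight.
Then no assignment of the remaining roles makes every statement match its speaker's type — contradiction.
So Bob is a knave.
With that fixed, Wade's statement is true, so Wade is a knight.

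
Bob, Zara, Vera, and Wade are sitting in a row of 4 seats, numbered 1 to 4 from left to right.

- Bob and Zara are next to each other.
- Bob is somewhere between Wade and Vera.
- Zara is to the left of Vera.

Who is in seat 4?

With clues 1–2, Bob and Zara are ruled out for seat 4.
With clues 1–3, Wade is ruled out for seat 4.
So seat 4 is Vera.

Vera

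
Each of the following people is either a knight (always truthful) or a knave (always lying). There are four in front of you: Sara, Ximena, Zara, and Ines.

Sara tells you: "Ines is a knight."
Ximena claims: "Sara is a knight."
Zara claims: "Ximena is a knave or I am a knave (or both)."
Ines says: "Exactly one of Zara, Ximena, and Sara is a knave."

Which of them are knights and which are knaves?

Consider Sara. Suppose Sara is a knight.
Then no assignment of the remaining roles makes every statement match its speaker's type — contradiction.
So Sara is a knave.
With that fixed, Ximena's statement is false, so Ximena is a knave.
With that fixed, Zara's statement is true, so Zara is a knight.
With that fixed, Ines's statement is false, so Ines is a knave.

Sara: knave, Ximena: knave, Zara: knight, Ines: knave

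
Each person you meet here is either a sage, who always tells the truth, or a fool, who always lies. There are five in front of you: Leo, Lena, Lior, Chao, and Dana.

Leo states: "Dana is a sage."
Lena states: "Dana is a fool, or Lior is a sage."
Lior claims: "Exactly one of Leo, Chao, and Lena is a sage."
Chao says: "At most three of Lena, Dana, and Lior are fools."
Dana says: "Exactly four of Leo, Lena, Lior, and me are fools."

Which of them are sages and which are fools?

Leo: fool, Lena: sage, Lior: fool, Chao: sage, Dana: fool

Regardless of anyone's role, Chao's statement is true, so Chao is a sage.
Consider Leo. Suppose Leo is a sage.
Then no assignment of the remaining roles makes every statement match its speaker's type — contradiction.
So Leo is a fool.
Consider Lena. Suppose Lena is a fool.
Then no assignment of the remaining roles makes every statement match its speaker's type — contradiction.
So Lena is a sage.
With that fixed, Lior's statement is false, so Lior is a fool.
With that fixed, Dana's statement is false, so Dana is a fool.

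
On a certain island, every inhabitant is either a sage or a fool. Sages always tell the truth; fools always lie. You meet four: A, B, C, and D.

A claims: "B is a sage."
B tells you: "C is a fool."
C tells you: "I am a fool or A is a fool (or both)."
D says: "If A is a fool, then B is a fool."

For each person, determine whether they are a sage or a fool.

Consider A. Suppose A is a sage.
Then whichever role C has, C's statement has the wrong truth value — contradiction.
So A is a fool.
With that fixed, C's statement is true, so C is a sage.
With that fixed, B's statement is false, so B is a fool.
With that fixed, D's statement is true, so D is a sage.

A: fool, B: fool, C: sage, D: sage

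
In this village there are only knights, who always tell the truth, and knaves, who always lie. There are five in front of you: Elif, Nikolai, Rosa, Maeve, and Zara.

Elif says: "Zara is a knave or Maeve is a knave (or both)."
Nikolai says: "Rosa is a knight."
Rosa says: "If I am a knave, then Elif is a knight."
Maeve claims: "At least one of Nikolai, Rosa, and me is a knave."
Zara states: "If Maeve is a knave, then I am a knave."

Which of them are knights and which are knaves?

Consider Elif. Suppose Elif is a knight.
Then no assignment of the remaining roles makes every statement match its speaker's type — contradiction.
So Elif is a knave.
Consider Nikolai. Suppose Nikolai is a knight.
Then no assignment of the remaining roles makes every statement match its speaker's type — contradiction.
So Nikolai is a knave.
With that fixed, Maeve's statement is true, so Maeve is a knight.
With that fixed, Zara's statement is true, so Zara is a knight.
Consider Rosa. Suppose Rosa is a knight.
Then Nikolai's statement comes out true, contradicting Nikolai being a knave.
So Rosa is a knave.

Elif: knave, Nikolai: knave, Rosa: knave, Maeve: knight, Zara: knight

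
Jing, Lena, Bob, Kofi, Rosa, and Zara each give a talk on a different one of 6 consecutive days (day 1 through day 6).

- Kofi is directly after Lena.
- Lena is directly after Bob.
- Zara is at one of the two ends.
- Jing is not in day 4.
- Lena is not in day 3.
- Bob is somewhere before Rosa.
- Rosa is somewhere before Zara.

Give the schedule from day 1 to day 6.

From clue 1: Lena is in {1,2,3,4,5}.
From clues 1–2: Lena is in {2,3,4,5}.
From clues 1–3: Zara is in {1,6}.
From clues 1–6: Jing is in {2,5}.
From clues 1–7: Bob → day 1, Lena → day 2, Kofi → day 3, Rosa → day 4, Jing → day 5, Zara → day 6.

Bob, Lena, Kofi, Rosa, Jing, Zara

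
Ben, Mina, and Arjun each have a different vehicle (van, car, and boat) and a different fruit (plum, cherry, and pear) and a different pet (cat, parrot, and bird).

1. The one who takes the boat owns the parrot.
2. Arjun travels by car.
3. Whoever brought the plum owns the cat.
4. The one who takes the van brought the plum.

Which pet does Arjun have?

bird

With clues 1–2, parrot is impossible for Arjun's pet.
With clues 1–4, cat is impossible for Arjun's pet.
That leaves bird.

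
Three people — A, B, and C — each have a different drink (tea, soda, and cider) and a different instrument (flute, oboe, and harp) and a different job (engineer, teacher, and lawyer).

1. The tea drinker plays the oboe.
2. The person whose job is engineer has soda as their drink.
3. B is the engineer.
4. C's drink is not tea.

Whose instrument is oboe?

With clues 1–3, B is impossible for the one with instrument oboe.
With clues 1–4, C is impossible for the one with instrument oboe.
That leaves A.

A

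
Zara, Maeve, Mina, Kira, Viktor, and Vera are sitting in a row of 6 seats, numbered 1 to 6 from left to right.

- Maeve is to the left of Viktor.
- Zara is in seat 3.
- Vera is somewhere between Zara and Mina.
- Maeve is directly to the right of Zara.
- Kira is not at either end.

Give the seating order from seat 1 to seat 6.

Mina, Vera, Zara, Maeve, Kira, Viktor

From clue 1: Maeve is in {1,2,3,4,5}.
From clues 1–2: Zara → seat 3.
From clues 1–3: Mina is in {1,5,6}.
From clues 1–4: Mina → seat 1, Vera → seat 2, Maeve → seat 4.
From clues 1–5: Kira → seat 5, Viktor → seat 6.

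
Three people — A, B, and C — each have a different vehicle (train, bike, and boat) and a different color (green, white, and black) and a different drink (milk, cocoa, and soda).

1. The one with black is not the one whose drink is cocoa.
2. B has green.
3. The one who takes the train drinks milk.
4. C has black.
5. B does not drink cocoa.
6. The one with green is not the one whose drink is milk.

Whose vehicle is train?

C

With clues 1–5, A is impossible for the one with vehicle train.
With clues 1–6, B is impossible for the one with vehicle train.
That leaves C.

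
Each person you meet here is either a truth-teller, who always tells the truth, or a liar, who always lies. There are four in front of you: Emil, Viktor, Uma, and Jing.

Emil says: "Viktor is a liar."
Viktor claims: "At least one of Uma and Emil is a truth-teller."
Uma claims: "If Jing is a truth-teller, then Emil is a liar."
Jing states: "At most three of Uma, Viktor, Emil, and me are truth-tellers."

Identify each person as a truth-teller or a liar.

Consider Emil. Suppose Emil is a truth-teller.
Then no assignment of the remaining roles makes every statement match its speaker's type — contradiction.
So Emil is a liar.
With that fixed, Uma's statement is true, so Uma is a truth-teller.
With that fixed, Jing's statement is true, so Jing is a truth-teller.
With that fixed, Viktor's statement is true, so Viktor is a truth-teller.

Emil: liar, Viktor: truth-teller, Uma: truth-teller, Jing: truth-teller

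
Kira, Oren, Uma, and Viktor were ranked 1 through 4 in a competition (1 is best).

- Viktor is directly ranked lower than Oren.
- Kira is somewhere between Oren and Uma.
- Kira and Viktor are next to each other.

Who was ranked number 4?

Uma

With clue 1, Oren is ruled out for rank 4.
With clues 1–2, Kira is ruled out for rank 4.
With clues 1–3, Viktor is ruled out for rank 4.
So rank 4 is Uma.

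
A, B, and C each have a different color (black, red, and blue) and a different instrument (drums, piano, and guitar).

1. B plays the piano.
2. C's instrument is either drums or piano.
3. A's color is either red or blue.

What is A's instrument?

guitar

Clue 1 rules out piano for A's instrument.
With clues 1–2, drums is impossible for A's instrument.
That leaves guitar.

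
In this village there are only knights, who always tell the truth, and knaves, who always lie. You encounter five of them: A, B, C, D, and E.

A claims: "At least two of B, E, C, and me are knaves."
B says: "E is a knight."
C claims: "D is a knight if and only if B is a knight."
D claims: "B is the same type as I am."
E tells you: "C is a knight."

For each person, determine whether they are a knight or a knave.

A: knave, B: knight, C: knight, D: knight, E: knight

Consider A. Suppose A is a knight.
Then no assignment of the remaining roles makes every statement match its speaker's type — contradiction.
So A is a knave.
Consider B. Suppose B is a knave.
Then A's statement comes out true, contradicting A being a knave.
So B is a knight.
Consider C. Suppose C is a knave.
Then A's statement comes out true, contradicting A being a knave.
So C is a knight.
With that fixed, E's statement is true, so E is a knight.
Consider D. Suppose D is a knave.
Then C's statement comes out false, contradicting C being a knight.
So D is a knight.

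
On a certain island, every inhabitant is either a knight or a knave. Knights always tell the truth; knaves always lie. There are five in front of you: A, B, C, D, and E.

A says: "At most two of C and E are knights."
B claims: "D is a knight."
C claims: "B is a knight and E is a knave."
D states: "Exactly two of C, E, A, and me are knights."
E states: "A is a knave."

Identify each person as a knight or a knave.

A: knight, B: knave, C: knave, D: knave, E: knave

Regardless of anyone's role, A's statement is true, so A is a knight.
With that fixed, E's statement is false, so E is a knave.
Consider B. Suppose B is a knight.
Then no assignment of the remaining roles makes every statement match its speaker's type — contradiction.
So B is a knave.
With that fixed, C's statement is false, so C is a knave.
Consider D. Suppose D is a knight.
Then B's statement comes out true, contradicting B being a knave.
So D is a knave.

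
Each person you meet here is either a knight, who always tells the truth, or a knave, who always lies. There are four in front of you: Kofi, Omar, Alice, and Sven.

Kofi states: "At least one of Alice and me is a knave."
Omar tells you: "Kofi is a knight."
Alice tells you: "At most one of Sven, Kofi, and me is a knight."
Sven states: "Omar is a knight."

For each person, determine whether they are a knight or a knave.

Kofi: knight, Omar: knight, Alice: knave, Sven: knight

Consider Kofi. Suppose Kofi is a knave.
Then Kofi's own statement would have to be false, but it can't be — contradiction.
So Kofi is a knight.
With that fixed, Omar's statement is true, so Omar is a knight.
With that fixed, Sven's statement is true, so Sven is a knight.
With that fixed, Alice's statement is false, so Alice is a knave.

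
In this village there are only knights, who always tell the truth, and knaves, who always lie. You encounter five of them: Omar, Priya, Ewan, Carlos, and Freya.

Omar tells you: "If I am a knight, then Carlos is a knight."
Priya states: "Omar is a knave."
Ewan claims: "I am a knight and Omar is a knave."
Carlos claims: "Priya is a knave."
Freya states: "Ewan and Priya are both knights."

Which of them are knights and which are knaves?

Omar: knight, Priya: knave, Ewan: knave, Carlos: knight, Freya: knave

Consider Omar. Suppose Omar is a knave.
Then Omar's own statement would have to be false, but it can't be — contradiction.
So Omar is a knight.
With that fixed, Priya's statement is false, so Priya is a knave.
With that fixed, Ewan's statement is false, so Ewan is a knave.
With that fixed, Carlos's statement is true, so Carlos is a knight.
With that fixed, Freya's statement is false, so Freya is a knave.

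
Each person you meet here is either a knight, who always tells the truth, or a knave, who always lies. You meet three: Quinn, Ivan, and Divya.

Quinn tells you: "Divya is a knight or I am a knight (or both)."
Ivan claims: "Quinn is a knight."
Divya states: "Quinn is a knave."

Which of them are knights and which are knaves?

Consider Quinn. Suppose Quinn is a knave.
Then no assignment of the remaining roles makes every statement match its speaker's type — contradiction.
So Quinn is a knight.
With that fixed, Ivan's statement is true, so Ivan is a knight.
With that fixed, Divya's statement is false, so Divya is a knave.

Quinn: knight, Ivan: knight, Divya: knave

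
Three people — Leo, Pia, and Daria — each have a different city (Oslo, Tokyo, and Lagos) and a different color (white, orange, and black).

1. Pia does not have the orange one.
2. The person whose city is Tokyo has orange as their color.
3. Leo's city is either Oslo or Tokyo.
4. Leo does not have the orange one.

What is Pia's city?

Lagos

With clues 1–2, Tokyo is impossible for Pia's city.
With clues 1–4, Oslo is impossible for Pia's city.
That leaves Lagos.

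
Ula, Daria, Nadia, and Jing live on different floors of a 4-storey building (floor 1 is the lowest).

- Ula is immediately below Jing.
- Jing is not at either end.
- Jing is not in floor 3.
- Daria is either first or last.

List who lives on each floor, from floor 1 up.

From clue 1: Ula is in {1,2,3}.
From clues 1–2: Ula is in {1,2}.
From clues 1–3: Ula → floor 1, Jing → floor 2.
From clues 1–4: Nadia → floor 3, Daria → floor 4.

Ula, Jing, Nadia, Daria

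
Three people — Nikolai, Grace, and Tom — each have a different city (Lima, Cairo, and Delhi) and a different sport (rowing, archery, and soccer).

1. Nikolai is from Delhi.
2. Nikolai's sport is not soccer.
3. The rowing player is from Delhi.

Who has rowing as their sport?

Nikolai

With clues 1–3, Grace and Tom are impossible for the one with sport rowing.
That leaves Nikolai.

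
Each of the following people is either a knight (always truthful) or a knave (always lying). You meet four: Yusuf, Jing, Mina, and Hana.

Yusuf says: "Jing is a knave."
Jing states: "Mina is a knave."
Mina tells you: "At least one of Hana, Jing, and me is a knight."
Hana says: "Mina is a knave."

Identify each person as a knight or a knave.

Consider Yusuf. Suppose Yusuf is a knave.
Then no assignment of the remaining roles makes every statement match its speaker's type — contradiction.
So Yusuf is a knight.
Consider Jing. Suppose Jing is a knight.
Then Yusuf's statement comes out false, contradicting Yusuf being a knight.
So Jing is a knave.
Consider Mina. Suppose Mina is a knave.
Then Jing's statement comes out true, contradicting Jing being a knave.
So Mina is a knight.
With that fixed, Hana's statement is false, so Hana is a knave.

Yusuf: knight, Jing: knave, Mina: knight, Hana: knave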